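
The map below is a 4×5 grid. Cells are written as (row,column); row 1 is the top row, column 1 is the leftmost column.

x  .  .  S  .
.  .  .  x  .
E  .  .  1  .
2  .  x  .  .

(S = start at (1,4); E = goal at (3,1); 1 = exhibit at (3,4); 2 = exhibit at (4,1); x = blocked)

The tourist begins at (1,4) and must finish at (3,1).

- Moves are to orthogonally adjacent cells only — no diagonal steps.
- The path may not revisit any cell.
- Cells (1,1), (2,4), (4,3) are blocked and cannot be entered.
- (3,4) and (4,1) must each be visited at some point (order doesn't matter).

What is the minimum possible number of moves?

Any route passes through (3,4) and (4,1) in some order between (1,4) and (3,1). Summing Manhattan distances along each leg and taking the cheapest ordering ((1,4) → (3,4) → (4,1) → (3,1)) gives a lower bound of 2 + 4 + 1 = 7 moves.
That bound ignores the blocked cells. Measuring each leg by the fewest moves that actually steer around them ((1,4)→(3,4): 4; (3,4)→(4,1): 4; (4,1)→(3,1): 1) raises the lower bound to 9.
A route of 9 moves exists: (1,4) → (1,5) → (2,5) → (3,5) → (3,4) → (3,3) → (3,2) → (4,2) → (4,1) → (3,1).
Since 9 matches that lower bound, it is optimal.

9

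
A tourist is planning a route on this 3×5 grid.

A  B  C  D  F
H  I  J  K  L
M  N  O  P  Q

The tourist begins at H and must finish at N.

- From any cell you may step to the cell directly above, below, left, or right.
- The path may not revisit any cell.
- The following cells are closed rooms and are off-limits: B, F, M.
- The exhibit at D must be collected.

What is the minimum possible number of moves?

Any route passes through D somewhere between H and N. Summing Manhattan distances along the two legs (H → D → N) gives a lower bound of 4 + 4 = 8 moves.
A route of 8 moves achieves this: H → I → J → C → D → K → P → O → N.
Since 8 matches the lower bound, it is optimal.

8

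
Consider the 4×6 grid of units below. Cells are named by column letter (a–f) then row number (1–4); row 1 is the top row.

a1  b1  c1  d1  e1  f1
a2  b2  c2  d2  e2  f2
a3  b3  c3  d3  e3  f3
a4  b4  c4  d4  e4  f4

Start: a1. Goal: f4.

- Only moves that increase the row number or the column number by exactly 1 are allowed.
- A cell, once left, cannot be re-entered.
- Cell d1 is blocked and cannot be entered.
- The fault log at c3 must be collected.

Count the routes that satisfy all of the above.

24

A right/down-only route from a1 to f4 makes exactly 3 down-moves and 5 right-moves in some order.
With no other constraints that would be C(8,3) = 56 routes.
Split at c3 and multiply the segment counts (each segment already excludes blocked cells): a1→c3: 6; c3→f4: 4; product = 24.
That gives 24 routes.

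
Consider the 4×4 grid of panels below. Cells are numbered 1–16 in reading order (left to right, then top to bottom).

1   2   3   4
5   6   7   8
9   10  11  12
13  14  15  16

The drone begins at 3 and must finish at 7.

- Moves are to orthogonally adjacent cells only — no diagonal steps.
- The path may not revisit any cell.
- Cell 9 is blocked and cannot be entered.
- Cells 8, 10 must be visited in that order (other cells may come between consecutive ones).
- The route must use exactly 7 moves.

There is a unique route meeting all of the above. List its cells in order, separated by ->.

The waypoints must appear in the order 8, 10, with no cell reused.
Route from 3: right to 4, 2× down (reaching 12), 2× left (reaching 10), up to 6, right to 7 — 7 moves in all.
Check: order respected (8 at step 2, 10 at step 5); 7 moves as required.

3 -> 4 -> 8 -> 12 -> 11 -> 10 -> 6 -> 7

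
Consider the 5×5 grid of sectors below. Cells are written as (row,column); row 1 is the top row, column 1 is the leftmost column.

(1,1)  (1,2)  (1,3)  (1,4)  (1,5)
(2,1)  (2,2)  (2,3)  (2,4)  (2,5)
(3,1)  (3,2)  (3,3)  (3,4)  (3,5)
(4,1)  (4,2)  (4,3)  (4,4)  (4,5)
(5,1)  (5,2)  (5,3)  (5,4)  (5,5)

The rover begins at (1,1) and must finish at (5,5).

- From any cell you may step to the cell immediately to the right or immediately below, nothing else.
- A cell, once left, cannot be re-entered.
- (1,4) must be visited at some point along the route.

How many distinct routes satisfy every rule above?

A right/down-only route from (1,1) to (5,5) makes exactly 4 down-moves and 4 right-moves in some order.
With no other constraints that would be C(8,4) = 70 routes.
Split at (1,4) and multiply the segment counts: (1,1)→(1,4): 1; (1,4)→(5,5): 5; product = 5.
That gives 5 routes.

5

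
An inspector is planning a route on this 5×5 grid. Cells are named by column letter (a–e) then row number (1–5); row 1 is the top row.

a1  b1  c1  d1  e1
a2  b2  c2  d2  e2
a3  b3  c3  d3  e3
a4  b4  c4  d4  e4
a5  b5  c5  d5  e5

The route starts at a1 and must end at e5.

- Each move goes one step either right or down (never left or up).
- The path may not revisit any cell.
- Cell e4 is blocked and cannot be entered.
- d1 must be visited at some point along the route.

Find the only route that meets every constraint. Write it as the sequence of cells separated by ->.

Moves only go right or down, so the column and row indices never decrease.
Route from a1: 3× right (reaching d1), 4× down (reaching d5), right to e5 — 8 moves in all.
Check: all required cells visited.

a1 -> b1 -> c1 -> d1 -> d2 -> d3 -> d4 -> d5 -> e5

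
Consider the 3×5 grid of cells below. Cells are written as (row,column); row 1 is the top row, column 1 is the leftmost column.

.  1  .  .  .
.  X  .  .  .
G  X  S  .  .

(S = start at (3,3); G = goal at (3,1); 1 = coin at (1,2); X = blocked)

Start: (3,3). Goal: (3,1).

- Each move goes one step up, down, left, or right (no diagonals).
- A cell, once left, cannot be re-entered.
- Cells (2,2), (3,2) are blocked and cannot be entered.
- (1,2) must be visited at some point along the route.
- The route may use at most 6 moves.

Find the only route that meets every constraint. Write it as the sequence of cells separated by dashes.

The budget equals the shortest possible length, so every move has to be on a shortest route through the required cells.
Route from (3,3): 2× up (reaching (1,3)), 2× left (reaching (1,1)), 2× down (reaching (3,1)) — 6 moves in all.
Check: all required cells visited; 6 ≤ 6 moves.

(3,3) - (2,3) - (1,3) - (1,2) - (1,1) - (2,1) - (3,1)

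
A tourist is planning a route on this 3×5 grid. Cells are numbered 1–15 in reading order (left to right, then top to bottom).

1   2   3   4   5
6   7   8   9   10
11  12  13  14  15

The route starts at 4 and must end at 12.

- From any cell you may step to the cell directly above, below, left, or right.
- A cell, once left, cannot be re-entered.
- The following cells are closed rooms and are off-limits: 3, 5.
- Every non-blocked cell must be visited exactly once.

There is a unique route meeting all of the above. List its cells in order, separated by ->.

4 -> 9 -> 10 -> 15 -> 14 -> 13 -> 8 -> 7 -> 2 -> 1 -> 6 -> 11 -> 12

Need to visit all 13 open cells exactly once, starting at 4 and ending at 12.
Cell 11 has only two open neighbours (6 and 12), so the path must pass straight through it: one of those is the cell it's entered from and the other is where it exits.
Route from 4: down to 9, right to 10, down to 15, 2× left (reaching 13), up to 8, left to 7, up to 2, left to 1, 2× down (reaching 11), right to 12 — 12 moves in all.
Check: all 13 open cells covered.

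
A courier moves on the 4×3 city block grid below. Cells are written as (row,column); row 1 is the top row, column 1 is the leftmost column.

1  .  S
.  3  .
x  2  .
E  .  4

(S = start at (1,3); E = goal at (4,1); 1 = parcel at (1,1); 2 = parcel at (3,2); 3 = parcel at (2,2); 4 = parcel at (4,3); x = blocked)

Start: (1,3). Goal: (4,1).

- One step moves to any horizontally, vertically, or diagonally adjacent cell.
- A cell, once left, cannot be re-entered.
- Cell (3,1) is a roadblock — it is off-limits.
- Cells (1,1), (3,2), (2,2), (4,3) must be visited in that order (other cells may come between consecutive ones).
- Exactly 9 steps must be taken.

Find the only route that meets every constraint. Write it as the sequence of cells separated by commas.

(1,3), (1,2), (1,1), (2,1), (3,2), (2,2), (3,3), (4,3), (4,2), (4,1)

The waypoints must appear in the order (1,1), (3,2), (2,2), (4,3), with no cell reused.
Route from (1,3): 2× left (reaching (1,1)), down to (2,1), down-right to (3,2), up to (2,2), down-right to (3,3), down to (4,3), 2× left (reaching (4,1)) — 9 moves in all.
Check: order respected (1 at step 2, 2 at step 4, 3 at step 5, 4 at step 7); 9 moves as required.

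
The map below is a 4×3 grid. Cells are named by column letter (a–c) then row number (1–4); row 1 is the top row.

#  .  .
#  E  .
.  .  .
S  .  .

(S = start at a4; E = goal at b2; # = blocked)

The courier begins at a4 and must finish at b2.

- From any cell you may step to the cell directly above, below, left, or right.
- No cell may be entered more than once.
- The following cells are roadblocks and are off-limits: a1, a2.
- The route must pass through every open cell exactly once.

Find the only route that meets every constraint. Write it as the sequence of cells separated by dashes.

a4 - a3 - b3 - b4 - c4 - c3 - c2 - c1 - b1 - b2

Need to visit all 10 open cells exactly once, starting at a4 and ending at b2.
Route from a4: up 1 to a3, right 1 to b3, down 1 to b4, right 1 to c4, up 3 to c1, left 1 to b1, down 1 to b2 — 9 moves in all.
Check: all 10 open cells covered.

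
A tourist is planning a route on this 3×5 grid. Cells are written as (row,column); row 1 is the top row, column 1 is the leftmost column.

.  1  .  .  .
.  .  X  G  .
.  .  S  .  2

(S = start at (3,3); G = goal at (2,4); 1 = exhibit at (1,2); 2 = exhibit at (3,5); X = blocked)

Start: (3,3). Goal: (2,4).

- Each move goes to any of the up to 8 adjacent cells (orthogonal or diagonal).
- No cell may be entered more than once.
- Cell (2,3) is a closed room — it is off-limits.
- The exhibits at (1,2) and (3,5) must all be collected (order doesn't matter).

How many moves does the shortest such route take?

7

Any route passes through (1,2) and (3,5) in some order between (3,3) and (2,4). Summing Chebyshev distances along each leg and taking the cheapest ordering ((3,3) → (1,2) → (3,5) → (2,4)) gives a lower bound of 2 + 3 + 1 = 6 moves.
The shortest route satisfying every rule uses 7 moves: (3,3) → (2,2) → (1,2) → (1,3) → (1,4) → (2,5) → (3,5) → (2,4).
The bound of 6 isn't tight here; checking systematically, no route of length 6 through 6 satisfies every constraint, so 7 is the minimum.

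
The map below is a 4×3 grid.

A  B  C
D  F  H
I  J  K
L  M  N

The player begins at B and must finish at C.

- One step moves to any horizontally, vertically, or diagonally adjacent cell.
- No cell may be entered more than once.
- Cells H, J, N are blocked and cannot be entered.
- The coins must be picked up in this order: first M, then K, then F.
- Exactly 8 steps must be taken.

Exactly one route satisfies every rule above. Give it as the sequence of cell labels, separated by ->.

B -> A -> D -> I -> L -> M -> K -> F -> C

The waypoints must appear in the order M, K, F, with no cell reused.
Route from B: left to A, 3× down (reaching L), right to M, up-right to K, up-left to F, up-right to C — 8 moves in all.
Check: order respected (M at step 5, K at step 6, F at step 7); 8 moves as required.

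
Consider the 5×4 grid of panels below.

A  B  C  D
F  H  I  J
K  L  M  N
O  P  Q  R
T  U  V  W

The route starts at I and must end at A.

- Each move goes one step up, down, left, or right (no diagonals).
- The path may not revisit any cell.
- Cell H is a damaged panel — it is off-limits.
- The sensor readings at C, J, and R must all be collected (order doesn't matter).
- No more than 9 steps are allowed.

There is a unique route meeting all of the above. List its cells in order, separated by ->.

Any route must reach C, J, and R and still end at A within 9 moves, so the order of the required stops is forced.
Route from I: down 2 to Q, right 1 to R, up 3 to D, left 3 to A — 9 moves in all.
Check: all required cells visited; 9 ≤ 9 moves.

I -> M -> Q -> R -> N -> J -> D -> C -> B -> A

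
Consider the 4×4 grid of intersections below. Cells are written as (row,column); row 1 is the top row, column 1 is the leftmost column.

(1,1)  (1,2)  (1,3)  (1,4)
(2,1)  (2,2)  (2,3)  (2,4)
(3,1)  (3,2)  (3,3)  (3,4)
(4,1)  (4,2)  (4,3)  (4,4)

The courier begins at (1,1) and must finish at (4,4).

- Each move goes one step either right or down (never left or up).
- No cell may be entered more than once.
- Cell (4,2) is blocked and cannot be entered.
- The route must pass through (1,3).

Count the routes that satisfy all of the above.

A right/down-only route from (1,1) to (4,4) makes exactly 3 down-moves and 3 right-moves in some order.
With no other constraints that would be C(6,3) = 20 routes.
Split at (1,3) and multiply the segment counts (each segment already excludes blocked cells): (1,1)→(1,3): 1; (1,3)→(4,4): 4; product = 4.
That gives 4 routes.

4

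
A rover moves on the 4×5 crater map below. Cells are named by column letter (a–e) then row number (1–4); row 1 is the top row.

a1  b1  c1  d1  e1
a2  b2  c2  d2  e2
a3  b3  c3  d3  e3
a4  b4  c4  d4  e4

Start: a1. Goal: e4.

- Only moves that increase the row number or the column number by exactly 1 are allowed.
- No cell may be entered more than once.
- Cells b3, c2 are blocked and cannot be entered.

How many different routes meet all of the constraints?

5

A right/down-only route from a1 to e4 makes exactly 3 down-moves and 4 right-moves in some order.
With no other constraints that would be C(7,3) = 35 routes.
Subtract routes through each blocked cell (inclusion–exclusion for overlaps): − through c2: 18 − through b3: 12 → 5.
That gives 5 routes.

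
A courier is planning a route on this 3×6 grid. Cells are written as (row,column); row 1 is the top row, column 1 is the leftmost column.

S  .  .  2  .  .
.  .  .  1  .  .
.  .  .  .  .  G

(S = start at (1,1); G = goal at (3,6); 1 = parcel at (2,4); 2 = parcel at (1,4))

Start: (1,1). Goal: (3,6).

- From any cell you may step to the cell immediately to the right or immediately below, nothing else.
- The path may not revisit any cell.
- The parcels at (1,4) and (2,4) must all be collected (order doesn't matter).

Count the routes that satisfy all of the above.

A right/down-only route from (1,1) to (3,6) makes exactly 2 down-moves and 5 right-moves in some order.
With no other constraints that would be C(7,2) = 21 routes.
A monotone route can only reach the required cells in the order (1,4), (2,4), so split there and multiply the segment counts: (1,1)→(1,4): 1; (1,4)→(2,4): 1; (2,4)→(3,6): 3; product = 3.
That gives 3 routes.

3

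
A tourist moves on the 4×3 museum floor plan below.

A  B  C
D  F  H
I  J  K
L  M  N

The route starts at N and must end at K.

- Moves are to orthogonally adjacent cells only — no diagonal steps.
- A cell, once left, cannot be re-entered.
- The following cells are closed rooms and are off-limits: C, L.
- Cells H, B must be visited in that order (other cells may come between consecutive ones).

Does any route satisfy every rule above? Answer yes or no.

Ignoring the required order, 1 revisit-free route from N to K passes through all of H and B; the waypoint orders that occur are B → H (1) — never H → B.

no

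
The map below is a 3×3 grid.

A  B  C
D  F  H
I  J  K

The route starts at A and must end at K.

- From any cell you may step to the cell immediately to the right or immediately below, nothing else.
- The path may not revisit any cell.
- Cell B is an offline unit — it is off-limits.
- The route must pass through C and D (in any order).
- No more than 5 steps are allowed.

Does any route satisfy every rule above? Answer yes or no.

D is below but to the left of C: going C → D would need a leftward move and D → C an upward move, so no right/down-only route can visit both required cells.

no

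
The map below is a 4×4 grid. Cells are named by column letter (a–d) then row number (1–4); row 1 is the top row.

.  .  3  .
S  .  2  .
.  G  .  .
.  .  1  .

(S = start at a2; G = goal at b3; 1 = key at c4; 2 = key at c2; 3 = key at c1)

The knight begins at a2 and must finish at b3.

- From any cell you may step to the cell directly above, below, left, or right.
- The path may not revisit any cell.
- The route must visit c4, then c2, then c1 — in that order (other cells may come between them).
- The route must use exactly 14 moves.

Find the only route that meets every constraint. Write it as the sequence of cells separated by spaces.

The waypoints must appear in the order c4, c2, c1, with no cell reused.
Route from a2: 2× down (reaching a4), 3× right (reaching d4), up to d3, left to c3, up to c2, right to d2, up to d1, 2× left (reaching b1), 2× down (reaching b3) — 14 moves in all.
Check: order respected (1 at step 4, 2 at step 8, 3 at step 11); 14 moves as required.

a2 a3 a4 b4 c4 d4 d3 c3 c2 d2 d1 c1 b1 b2 b3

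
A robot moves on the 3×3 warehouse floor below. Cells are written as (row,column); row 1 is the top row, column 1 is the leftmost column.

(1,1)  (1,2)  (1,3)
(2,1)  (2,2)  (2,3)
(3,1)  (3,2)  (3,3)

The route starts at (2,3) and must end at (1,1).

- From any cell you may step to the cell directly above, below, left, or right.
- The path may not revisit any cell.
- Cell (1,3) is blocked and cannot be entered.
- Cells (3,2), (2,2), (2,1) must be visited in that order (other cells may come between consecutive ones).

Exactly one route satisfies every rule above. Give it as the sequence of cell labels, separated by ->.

(2,3) -> (3,3) -> (3,2) -> (2,2) -> (2,1) -> (1,1)

The waypoints must appear in the order (3,2), (2,2), (2,1), with no cell reused.
Route from (2,3): down to (3,3), left to (3,2), up to (2,2), left to (2,1), up to (1,1) — 5 moves in all.
Check: order respected ((3,2) at step 2, (2,2) at step 3, (2,1) at step 4).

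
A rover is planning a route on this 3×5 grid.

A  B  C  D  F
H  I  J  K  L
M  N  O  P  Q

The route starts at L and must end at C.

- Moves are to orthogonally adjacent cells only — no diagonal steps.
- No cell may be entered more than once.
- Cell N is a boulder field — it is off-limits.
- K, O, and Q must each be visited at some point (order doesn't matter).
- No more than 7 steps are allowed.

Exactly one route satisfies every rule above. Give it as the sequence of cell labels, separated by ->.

L -> Q -> P -> O -> J -> K -> D -> C

Any route must reach K, O, and Q and still end at C within 7 moves, so the order of the required stops is forced.
Route from L: down 1 to Q, left 2 to O, up 1 to J, right 1 to K, up 1 to D, left 1 to C — 7 moves in all.
Check: all required cells visited; 7 ≤ 7 moves.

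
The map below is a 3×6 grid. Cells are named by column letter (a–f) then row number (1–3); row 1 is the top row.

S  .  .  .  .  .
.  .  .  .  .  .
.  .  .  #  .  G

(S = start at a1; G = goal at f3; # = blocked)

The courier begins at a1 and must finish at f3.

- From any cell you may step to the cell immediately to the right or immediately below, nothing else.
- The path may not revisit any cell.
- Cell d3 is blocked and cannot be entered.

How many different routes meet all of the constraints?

A right/down-only route from a1 to f3 makes exactly 2 down-moves and 5 right-moves in some order.
With no other constraints that would be C(7,2) = 21 routes.
Subtract routes through each blocked cell (inclusion–exclusion for overlaps): − through d3: 10 → 11.
That gives 11 routes.

11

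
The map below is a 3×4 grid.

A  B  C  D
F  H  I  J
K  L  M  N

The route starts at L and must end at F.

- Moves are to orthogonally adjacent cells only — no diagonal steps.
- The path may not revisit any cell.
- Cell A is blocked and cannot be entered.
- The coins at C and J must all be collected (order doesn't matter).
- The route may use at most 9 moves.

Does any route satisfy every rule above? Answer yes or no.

yes

One route that works: L → M → I → J → D → C → B → H → F.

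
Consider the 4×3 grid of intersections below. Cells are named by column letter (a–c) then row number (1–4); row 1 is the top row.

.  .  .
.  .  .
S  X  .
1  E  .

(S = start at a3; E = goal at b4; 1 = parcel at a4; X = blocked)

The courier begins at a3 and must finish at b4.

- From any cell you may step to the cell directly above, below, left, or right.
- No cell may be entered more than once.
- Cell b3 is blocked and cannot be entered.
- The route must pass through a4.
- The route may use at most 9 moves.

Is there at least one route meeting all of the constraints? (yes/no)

One route that works: a3 → a4 → b4.

yes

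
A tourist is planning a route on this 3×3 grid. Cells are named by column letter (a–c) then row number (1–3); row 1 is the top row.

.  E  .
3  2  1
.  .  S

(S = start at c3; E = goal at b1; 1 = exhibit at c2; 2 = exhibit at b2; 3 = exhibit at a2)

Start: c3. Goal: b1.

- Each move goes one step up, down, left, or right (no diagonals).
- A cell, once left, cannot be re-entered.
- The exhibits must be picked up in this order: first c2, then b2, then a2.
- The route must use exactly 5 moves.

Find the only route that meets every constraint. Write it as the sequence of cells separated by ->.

The waypoints must appear in the order c2, b2, a2, with no cell reused.
Route from c3: up 1 to c2, left 2 to a2, up 1 to a1, right 1 to b1 — 5 moves in all.
Check: order respected (1 at step 1, 2 at step 2, 3 at step 3); 5 moves as required.

c3 -> c2 -> b2 -> a2 -> a1 -> b1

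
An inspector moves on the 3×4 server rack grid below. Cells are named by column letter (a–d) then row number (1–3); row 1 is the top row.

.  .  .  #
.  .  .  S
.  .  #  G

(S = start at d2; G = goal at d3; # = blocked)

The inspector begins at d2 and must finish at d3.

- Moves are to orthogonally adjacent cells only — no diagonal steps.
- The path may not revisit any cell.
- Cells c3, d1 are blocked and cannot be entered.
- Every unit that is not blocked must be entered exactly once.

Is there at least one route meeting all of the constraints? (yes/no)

Exhausting the options from d2, every branch either dead-ends against blocked cells, would have to re-enter a cell already used, or reaches the goal with a constraint still unmet.

no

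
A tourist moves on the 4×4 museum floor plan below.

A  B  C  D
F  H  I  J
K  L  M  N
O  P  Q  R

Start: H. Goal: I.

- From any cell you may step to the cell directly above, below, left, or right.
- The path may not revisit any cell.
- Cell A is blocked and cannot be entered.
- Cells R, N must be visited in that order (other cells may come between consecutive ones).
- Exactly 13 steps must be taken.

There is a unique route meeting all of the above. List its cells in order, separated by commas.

H, F, K, O, P, L, M, Q, R, N, J, D, C, I

The waypoints must appear in the order R, N, with no cell reused.
Route from H: left to F, 2× down (reaching O), right to P, up to L, right to M, down to Q, right to R, 3× up (reaching D), left to C, down to I — 13 moves in all.
Check: order respected (R at step 8, N at step 9); 13 moves as required.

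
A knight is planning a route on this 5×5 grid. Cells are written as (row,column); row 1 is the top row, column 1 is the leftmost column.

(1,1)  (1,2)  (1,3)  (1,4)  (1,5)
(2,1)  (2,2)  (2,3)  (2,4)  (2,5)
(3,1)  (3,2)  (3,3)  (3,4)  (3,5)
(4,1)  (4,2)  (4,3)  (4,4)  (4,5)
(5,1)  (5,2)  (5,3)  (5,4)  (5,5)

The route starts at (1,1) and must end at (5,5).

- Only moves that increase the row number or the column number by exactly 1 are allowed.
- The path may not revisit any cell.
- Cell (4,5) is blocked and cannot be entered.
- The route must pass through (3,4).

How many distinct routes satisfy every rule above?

10

A right/down-only route from (1,1) to (5,5) makes exactly 4 down-moves and 4 right-moves in some order.
With no other constraints that would be C(8,4) = 70 routes.
Split at (3,4) and multiply the segment counts (each segment already excludes blocked cells): (1,1)→(3,4): 10; (3,4)→(5,5): 1; product = 10.
That gives 10 routes.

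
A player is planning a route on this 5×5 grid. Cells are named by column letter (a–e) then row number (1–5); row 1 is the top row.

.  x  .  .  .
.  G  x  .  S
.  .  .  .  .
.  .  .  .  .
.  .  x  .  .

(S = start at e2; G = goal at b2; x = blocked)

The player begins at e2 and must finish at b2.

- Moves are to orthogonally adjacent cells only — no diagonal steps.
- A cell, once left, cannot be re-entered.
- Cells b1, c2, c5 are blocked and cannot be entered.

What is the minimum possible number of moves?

The Manhattan distance from e2 to b2 is |2−2| + |5−2| = 3, so at least 3 moves are needed.
That bound ignores the blocked cells. Measuring each leg by the fewest moves that actually steer around them (e2→b2: 5) raises the lower bound to 5.
A route of 5 moves exists: e2 → e3 → d3 → c3 → b3 → b2.
Since 5 matches that lower bound, it is optimal.

5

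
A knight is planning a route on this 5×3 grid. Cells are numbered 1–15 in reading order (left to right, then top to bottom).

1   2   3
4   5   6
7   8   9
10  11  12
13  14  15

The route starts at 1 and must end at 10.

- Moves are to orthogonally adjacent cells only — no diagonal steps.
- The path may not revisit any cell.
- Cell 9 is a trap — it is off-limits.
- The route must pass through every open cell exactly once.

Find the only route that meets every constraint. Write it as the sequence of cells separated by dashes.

1 - 2 - 3 - 6 - 5 - 4 - 7 - 8 - 11 - 12 - 15 - 14 - 13 - 10

Need to visit all 14 open cells exactly once, starting at 1 and ending at 10.
Cell 12 has only two open neighbours (15 and 11), so the path must pass straight through it: one of those is the cell it's entered from and the other is where it exits.
Route from 1: right 2 to 3, down 1 to 6, left 2 to 4, down 1 to 7, right 1 to 8, down 1 to 11, right 1 to 12, down 1 to 15, left 2 to 13, up 1 to 10 — 13 moves in all.
Check: all 14 open cells covered.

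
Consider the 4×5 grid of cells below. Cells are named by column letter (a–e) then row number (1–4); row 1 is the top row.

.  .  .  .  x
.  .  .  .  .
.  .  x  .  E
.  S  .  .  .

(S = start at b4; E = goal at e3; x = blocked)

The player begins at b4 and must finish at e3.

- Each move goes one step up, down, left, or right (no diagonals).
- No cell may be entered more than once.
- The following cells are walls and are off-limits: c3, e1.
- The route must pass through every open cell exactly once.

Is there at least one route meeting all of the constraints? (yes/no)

no

Colour the cells like a checkerboard: each orthogonal step flips colour, so a Hamiltonian route alternates colours. Here there are 8 cells of one colour and 10 of the other, with start on the same colour as the goal — the counts and endpoints can't be arranged into an alternating sequence of length 18, so no Hamiltonian route exists.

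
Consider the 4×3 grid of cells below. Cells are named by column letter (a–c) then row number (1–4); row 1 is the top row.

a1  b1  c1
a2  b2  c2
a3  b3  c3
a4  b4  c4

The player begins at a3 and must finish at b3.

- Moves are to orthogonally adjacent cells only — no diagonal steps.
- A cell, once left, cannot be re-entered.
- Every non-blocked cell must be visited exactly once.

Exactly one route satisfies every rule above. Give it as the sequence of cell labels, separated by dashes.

a3 - a4 - b4 - c4 - c3 - c2 - c1 - b1 - a1 - a2 - b2 - b3

Need to visit all 12 open cells exactly once, starting at a3 and ending at b3.
Cell c4 has only two open neighbours (c3 and b4), so the path must pass straight through it: one of those is the cell it's entered from and the other is where it exits.
Route from a3: down 1 to a4, right 2 to c4, up 3 to c1, left 2 to a1, down 1 to a2, right 1 to b2, down 1 to b3 — 11 moves in all.
Check: all 12 open cells covered.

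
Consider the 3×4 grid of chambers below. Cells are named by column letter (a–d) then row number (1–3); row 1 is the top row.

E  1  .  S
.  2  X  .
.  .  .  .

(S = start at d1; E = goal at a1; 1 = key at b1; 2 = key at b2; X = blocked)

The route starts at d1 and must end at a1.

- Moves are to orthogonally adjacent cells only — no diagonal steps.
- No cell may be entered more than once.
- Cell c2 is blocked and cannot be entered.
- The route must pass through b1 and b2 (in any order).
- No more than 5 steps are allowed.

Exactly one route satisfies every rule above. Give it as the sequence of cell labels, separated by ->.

d1 -> c1 -> b1 -> b2 -> a2 -> a1

The budget equals the shortest possible length, so every move has to be on a shortest route through the required cells.
Route from d1: left 2 to b1, down 1 to b2, left 1 to a2, up 1 to a1 — 5 moves in all.
Check: all required cells visited; 5 ≤ 5 moves.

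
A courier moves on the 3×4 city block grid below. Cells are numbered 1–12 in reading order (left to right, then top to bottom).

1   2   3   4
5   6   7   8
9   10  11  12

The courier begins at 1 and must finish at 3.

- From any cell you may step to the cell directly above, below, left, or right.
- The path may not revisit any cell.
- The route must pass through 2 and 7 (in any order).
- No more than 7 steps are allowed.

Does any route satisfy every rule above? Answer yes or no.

One route that works: 1 → 2 → 6 → 7 → 3.

yes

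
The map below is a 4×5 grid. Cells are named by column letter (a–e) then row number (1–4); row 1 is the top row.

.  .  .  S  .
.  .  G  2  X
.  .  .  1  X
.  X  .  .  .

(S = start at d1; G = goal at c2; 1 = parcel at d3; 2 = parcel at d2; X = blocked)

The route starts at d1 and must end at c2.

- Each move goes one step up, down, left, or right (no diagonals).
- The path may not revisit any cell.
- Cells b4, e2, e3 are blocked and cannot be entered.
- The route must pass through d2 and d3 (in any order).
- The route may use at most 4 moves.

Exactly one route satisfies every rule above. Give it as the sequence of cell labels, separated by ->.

d1 -> d2 -> d3 -> c3 -> c2

Any route must reach d2 and d3 and still end at c2 within 4 moves, so the order of the required stops is forced.
Route from d1: down 2 to d3, left 1 to c3, up 1 to c2 — 4 moves in all.
Check: all required cells visited; 4 ≤ 4 moves.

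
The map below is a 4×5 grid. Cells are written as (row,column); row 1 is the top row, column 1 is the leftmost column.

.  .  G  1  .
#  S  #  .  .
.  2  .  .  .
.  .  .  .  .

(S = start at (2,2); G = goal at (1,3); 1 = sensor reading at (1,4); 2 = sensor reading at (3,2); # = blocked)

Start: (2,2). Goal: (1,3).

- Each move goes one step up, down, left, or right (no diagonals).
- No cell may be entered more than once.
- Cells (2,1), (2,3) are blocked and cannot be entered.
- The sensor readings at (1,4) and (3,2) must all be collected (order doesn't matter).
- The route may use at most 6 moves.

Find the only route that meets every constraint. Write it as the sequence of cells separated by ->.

The budget equals the shortest possible length, so every move has to be on a shortest route through the required cells.
Route from (2,2): down 1 to (3,2), right 2 to (3,4), up 2 to (1,4), left 1 to (1,3) — 6 moves in all.
Check: all required cells visited; 6 ≤ 6 moves.

(2,2) -> (3,2) -> (3,3) -> (3,4) -> (2,4) -> (1,4) -> (1,3)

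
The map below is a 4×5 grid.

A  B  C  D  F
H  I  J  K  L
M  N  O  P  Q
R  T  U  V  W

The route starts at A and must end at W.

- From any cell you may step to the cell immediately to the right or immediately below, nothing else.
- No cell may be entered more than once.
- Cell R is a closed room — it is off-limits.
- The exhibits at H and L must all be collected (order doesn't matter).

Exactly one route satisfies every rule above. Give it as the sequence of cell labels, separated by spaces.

A H I J K L Q W

Moves only go right or down, so the column and row indices never decrease.
Route from A: down 1 to H, right 4 to L, down 2 to W — 7 moves in all.
Check: all required cells visited.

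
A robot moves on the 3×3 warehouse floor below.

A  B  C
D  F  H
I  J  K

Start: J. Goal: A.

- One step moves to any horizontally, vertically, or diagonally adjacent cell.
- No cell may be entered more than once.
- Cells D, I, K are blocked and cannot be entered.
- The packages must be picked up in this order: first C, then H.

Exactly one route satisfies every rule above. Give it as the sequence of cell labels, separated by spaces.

J F C H B A

The waypoints must appear in the order C, H, with no cell reused.
Route from J: up 1 to F, up-right 1 to C, down 1 to H, up-left 1 to B, left 1 to A — 5 moves in all.
Check: order respected (C at step 2, H at step 3).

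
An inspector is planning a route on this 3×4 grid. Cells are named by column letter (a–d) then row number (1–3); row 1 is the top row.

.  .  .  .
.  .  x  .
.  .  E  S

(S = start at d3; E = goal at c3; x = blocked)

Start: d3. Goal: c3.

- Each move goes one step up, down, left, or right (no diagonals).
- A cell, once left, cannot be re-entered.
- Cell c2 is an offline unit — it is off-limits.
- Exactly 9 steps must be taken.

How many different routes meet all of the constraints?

Need simple routes of exactly 9 moves from d3 to c3 (Manhattan distance 1, so 4 moves are spent on a detour and 4 undoing it).
Enumerating: d3 d2 d1 c1 b1 b2 a2 a3 b3 c3 | d3 d2 d1 c1 b1 a1 a2 a3 b3 c3 | d3 d2 d1 c1 b1 a1 a2 b2 b3 c3.
That gives 3 routes.

3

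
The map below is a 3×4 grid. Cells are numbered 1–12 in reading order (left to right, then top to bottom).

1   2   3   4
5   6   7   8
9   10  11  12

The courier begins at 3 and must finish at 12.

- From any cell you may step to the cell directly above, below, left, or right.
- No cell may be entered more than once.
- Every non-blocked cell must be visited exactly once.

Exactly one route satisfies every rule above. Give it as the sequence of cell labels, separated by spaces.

3 4 8 7 6 2 1 5 9 10 11 12

Need to visit all 12 open cells exactly once, starting at 3 and ending at 12.
Cell 9 has only two open neighbours (5 and 10), so the path must pass straight through it: one of those is the cell it's entered from and the other is where it exits.
Route from 3: right to 4, down to 8, 2× left (reaching 6), up to 2, left to 1, 2× down (reaching 9), 3× right (reaching 12) — 11 moves in all.
Check: all 12 open cells covered.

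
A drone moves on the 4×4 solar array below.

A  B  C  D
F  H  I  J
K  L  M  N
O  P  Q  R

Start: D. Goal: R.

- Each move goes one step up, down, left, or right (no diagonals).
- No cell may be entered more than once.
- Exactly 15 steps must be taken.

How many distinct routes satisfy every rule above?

8

Need simple routes of exactly 15 moves from D to R (Manhattan distance 3, so 6 moves are spent on a detour and 6 undoing it).
Enumerating: D J N M I C B A F H L K O P Q R | D J N M L H I C B A F K O P Q R | D J I C B A F H L K O P Q M N R | D C I J N M L H B A F K O P Q R | D C B A F K O P L H I J N M Q R | D C B A F K O P Q M L H I J N R | D C B A F H L K O P Q M I J N R | D C B A F H I J N M L K O P Q R.
That gives 8 routes.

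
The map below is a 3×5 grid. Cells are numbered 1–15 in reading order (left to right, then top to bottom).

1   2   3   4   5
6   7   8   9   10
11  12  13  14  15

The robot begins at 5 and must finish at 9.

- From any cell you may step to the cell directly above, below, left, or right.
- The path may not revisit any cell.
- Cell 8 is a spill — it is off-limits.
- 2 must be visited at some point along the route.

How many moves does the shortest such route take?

8

Any route passes through 2 somewhere between 5 and 9. Summing Manhattan distances along the two legs (5 → 2 → 9) gives a lower bound of 3 + 3 = 6 moves.
The shortest route satisfying every rule uses 8 moves: 5 → 4 → 3 → 2 → 7 → 12 → 13 → 14 → 9.
The no-revisit rule (legs can't share cells) pushes the minimum above the 6-move bound; an exhaustive check rules out every length from 6 to 7, leaving 8 as the minimum.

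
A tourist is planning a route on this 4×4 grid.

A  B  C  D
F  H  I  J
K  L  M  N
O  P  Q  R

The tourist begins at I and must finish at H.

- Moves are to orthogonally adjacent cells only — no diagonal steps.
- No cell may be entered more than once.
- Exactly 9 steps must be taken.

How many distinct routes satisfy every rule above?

23

Need simple routes of exactly 9 moves from I to H (Manhattan distance 1, so 4 moves are spent on a detour and 4 undoing it).
Branch systematically from the start, pruning whenever the remaining move budget drops below the Manhattan distance to H or differs from it in parity. Grouping the completions by first move — via C: 5; via M: 8; via J: 10 (no valid completion starts via H) — and summing: 5 + 8 + 10 = 23.
That gives 23 routes.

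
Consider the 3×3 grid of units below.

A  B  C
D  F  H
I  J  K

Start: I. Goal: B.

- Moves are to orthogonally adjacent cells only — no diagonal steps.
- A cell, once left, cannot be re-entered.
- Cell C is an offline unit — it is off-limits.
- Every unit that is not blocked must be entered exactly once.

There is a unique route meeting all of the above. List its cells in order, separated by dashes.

Need to visit all 8 open cells exactly once, starting at I and ending at B.
Cell K has only two open neighbours (H and J), so the path must pass straight through it: one of those is the cell it's entered from and the other is where it exits.
Route from I: right 2 to K, up 1 to H, left 2 to D, up 1 to A, right 1 to B — 7 moves in all.
Check: all 8 open cells covered.

I - J - K - H - F - D - A - B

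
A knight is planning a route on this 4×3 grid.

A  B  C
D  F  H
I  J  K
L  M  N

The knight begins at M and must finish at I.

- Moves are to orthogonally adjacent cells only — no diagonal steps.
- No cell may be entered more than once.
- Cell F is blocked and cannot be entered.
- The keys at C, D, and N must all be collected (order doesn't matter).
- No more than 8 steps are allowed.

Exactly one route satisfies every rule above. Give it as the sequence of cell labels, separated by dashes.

M - N - K - H - C - B - A - D - I

Any route must reach C, D, and N and still end at I within 8 moves, so the order of the required stops is forced.
Route from M: right 1 to N, up 3 to C, left 2 to A, down 2 to I — 8 moves in all.
Check: all required cells visited; 8 ≤ 8 moves.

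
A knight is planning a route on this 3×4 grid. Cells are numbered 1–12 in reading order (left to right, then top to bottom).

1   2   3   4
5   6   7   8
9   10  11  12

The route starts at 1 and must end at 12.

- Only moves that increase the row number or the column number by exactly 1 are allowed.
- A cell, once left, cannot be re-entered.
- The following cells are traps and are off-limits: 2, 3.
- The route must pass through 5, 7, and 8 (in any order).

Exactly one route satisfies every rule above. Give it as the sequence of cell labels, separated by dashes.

Moves only go right or down, so the column and row indices never decrease.
Route from 1: down to 5, 3× right (reaching 8), down to 12 — 5 moves in all.
Check: all required cells visited.

1 - 5 - 6 - 7 - 8 - 12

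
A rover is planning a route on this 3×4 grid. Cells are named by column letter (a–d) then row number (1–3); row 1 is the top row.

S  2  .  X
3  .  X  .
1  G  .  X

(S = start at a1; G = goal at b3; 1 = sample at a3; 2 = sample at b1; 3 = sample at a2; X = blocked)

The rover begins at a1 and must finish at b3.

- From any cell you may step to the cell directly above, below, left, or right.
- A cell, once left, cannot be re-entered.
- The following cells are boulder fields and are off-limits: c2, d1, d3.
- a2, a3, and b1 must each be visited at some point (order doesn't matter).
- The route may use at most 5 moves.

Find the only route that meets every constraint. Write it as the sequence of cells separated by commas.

a1, b1, b2, a2, a3, b3

The 5-move cap with required stops at a2, a3, b1 leaves no slack for detours.
Route from a1: right to b1, down to b2, left to a2, down to a3, right to b3 — 5 moves in all.
Check: all required cells visited; 5 ≤ 5 moves.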